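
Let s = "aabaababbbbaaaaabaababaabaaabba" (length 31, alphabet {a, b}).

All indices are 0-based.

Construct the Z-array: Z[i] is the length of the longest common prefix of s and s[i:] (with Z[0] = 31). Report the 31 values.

[31, 1, 0, 4, 1, 0, 1, 0, 0, 0, 0, 2, 2, 2, 8, 1, 0, 4, 1, 0, 1, 0, 5, 1, 0, 2, 3, 1, 0, 0, 1]

Z[0]=31
i=1: outside box; Z[1]=1 extend→box=[1,2)
i=2: outside box; Z[2]=0
i=3: outside box; Z[3]=4 extend→box=[3,7)
i=4: min(r-i=3, Z[1]=1)=1; Z[4]=1
i=5: min(r-i=2, Z[2]=0)=0; Z[5]=0
i=6: min(r-i=1, Z[3]=4)=1; Z[6]=1
i=7: outside box; Z[7]=0
i=8: outside box; Z[8]=0
i=9: outside box; Z[9]=0
i=10: outside box; Z[10]=0
i=11: outside box; Z[11]=2 extend→box=[11,13)
i=12: min(r-i=1, Z[1]=1)=1; Z[12]=2 extend→box=[12,14)
i=13: min(r-i=1, Z[1]=1)=1; Z[13]=2 extend→box=[13,15)
i=14: min(r-i=1, Z[1]=1)=1; Z[14]=8 extend→box=[14,22)
i=15: min(r-i=7, Z[1]=1)=1; Z[15]=1
i=16: min(r-i=6, Z[2]=0)=0; Z[16]=0
i=17: min(r-i=5, Z[3]=4)=4; Z[17]=4
i=18: min(r-i=4, Z[4]=1)=1; Z[18]=1
i=19: min(r-i=3, Z[5]=0)=0; Z[19]=0
i=20: min(r-i=2, Z[6]=1)=1; Z[20]=1
i=21: min(r-i=1, Z[7]=0)=0; Z[21]=0
i=22: outside box; Z[22]=5 extend→box=[22,27)
i=23: min(r-i=4, Z[1]=1)=1; Z[23]=1
i=24: min(r-i=3, Z[2]=0)=0; Z[24]=0
i=25: min(r-i=2, Z[3]=4)=2; Z[25]=2
i=26: min(r-i=1, Z[4]=1)=1; Z[26]=3 extend→box=[26,29)
i=27: min(r-i=2, Z[1]=1)=1; Z[27]=1
i=28: min(r-i=1, Z[2]=0)=0; Z[28]=0
i=29: outside box; Z[29]=0
i=30: outside box; Z[30]=1 extend→box=[30,31)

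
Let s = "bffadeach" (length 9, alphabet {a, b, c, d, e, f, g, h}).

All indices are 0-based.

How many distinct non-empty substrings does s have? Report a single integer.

sorted suffixes:
  #0 SA[0]=6  'ach'
  #1 SA[1]=3  'adeach'
  #2 SA[2]=0  'bffadeach'
  #3 SA[3]=7  'ch'
  #4 SA[4]=4  'deach'
  #5 SA[5]=5  'each'
  #6 SA[6]=2  'fadeach'
  #7 SA[7]=1  'ffadeach'
  #8 SA[8]=8  'h'

SA = [6, 3, 0, 7, 4, 5, 2, 1, 8]
rank  pair      lcp
   1  s[6:],s[3:]  1  'a'
   2  s[3:],s[0:]  0  ''
   3  s[0:],s[7:]  0  ''
   4  s[7:],s[4:]  0  ''
   5  s[4:],s[5:]  0  ''
   6  s[5:],s[2:]  0  ''
   7  s[2:],s[1:]  1  'f'
   8  s[1:],s[8:]  0  ''

n(n+1)/2 = 9·10/2 = 45
Σ LCP = 0 + 1 + 0 + 0 + 0 + 0 + 0 + 1 + 0 = 2
distinct = 45 − 2 = 43

43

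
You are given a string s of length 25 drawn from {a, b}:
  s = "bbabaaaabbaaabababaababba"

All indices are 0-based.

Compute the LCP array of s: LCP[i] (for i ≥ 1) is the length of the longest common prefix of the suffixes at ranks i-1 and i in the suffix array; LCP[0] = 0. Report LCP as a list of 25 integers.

[0, 1, 3, 4, 2, 5, 3, 1, 4, 3, 5, 4, 2, 4, 0, 2, 4, 3, 2, 5, 4, 3, 1, 3, 3]

rank→(start, suffix):
  0 → (24, 'a')
  1 → (4, 'aaaabbaaabababaababba')
  2 → (10, 'aaabababaababba')
  3 → (5, 'aaabbaaabababaababba')
  4 → (11, 'aabababaababba')
  5 → (18, 'aababba')
  6 → (6, 'aabbaaabababaababba')
  7 → (2, 'abaaaabbaaabababaababba')
  8 → (16, 'abaababba')
  9 → (14, 'ababaababba')
  10 → (12, 'abababaababba')
  11 → (19, 'ababba')
  12 → (21, 'abba')
  13 → (7, 'abbaaabababaababba')
  14 → (23, 'ba')
  15 → (3, 'baaaabbaaabababaababba')
  16 → (9, 'baaabababaababba')
  17 → (17, 'baababba')
  18 → (1, 'babaaaabbaaabababaababba')
  19 → (15, 'babaababba')
  20 → (13, 'bababaababba')
  21 → (20, 'babba')
  22 → (22, 'bba')
  23 → (8, 'bbaaabababaababba')
  24 → (0, 'bbabaaaabbaaabababaababba')

SA = [24, 4, 10, 5, 11, 18, 6, 2, 16, 14, 12, 19, 21, 7, 23, 3, 9, 17, 1, 15, 13, 20, 22, 8, 0]
i: (SA[i-1],SA[i]) lcp shared
  1: (24,4) 1 'a'
  2: (4,10) 3 'aaa'
  3: (10,5) 4 'aaab'
  4: (5,11) 2 'aa'
  5: (11,18) 5 'aabab'
  6: (18,6) 3 'aab'
  7: (6,2) 1 'a'
  8: (2,16) 4 'abaa'
  9: (16,14) 3 'aba'
  10: (14,12) 5 'ababa'
  11: (12,19) 4 'abab'
  12: (19,21) 2 'ab'
  13: (21,7) 4 'abba'
  14: (7,23) 0 ''
  15: (23,3) 2 'ba'
  16: (3,9) 4 'baaa'
  17: (9,17) 3 'baa'
  18: (17,1) 2 'ba'
  19: (1,15) 5 'babaa'
  20: (15,13) 4 'baba'
  21: (13,20) 3 'bab'
  22: (20,22) 1 'b'
  23: (22,8) 3 'bba'
  24: (8,0) 3 'bba'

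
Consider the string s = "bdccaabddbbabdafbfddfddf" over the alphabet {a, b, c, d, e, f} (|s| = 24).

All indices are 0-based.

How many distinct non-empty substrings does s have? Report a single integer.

rank→(start, suffix):
  0 → (4, 'aabddbbabdafbfddfddf')
  1 → (11, 'abdafbfddfddf')
  2 → (5, 'abddbbabdafbfddfddf')
  3 → (14, 'afbfddfddf')
  4 → (10, 'babdafbfddfddf')
  5 → (9, 'bbabdafbfddfddf')
  6 → (12, 'bdafbfddfddf')
  7 → (0, 'bdccaabddbbabdafbfddfddf')
  8 → (6, 'bddbbabdafbfddfddf')
  9 → (16, 'bfddfddf')
  10 → (3, 'caabddbbabdafbfddfddf')
  11 → (2, 'ccaabddbbabdafbfddfddf')
  12 → (13, 'dafbfddfddf')
  13 → (8, 'dbbabdafbfddfddf')
  14 → (1, 'dccaabddbbabdafbfddfddf')
  15 → (7, 'ddbbabdafbfddfddf')
  16 → (21, 'ddf')
  17 → (18, 'ddfddf')
  18 → (22, 'df')
  19 → (19, 'dfddf')
  20 → (23, 'f')
  21 → (15, 'fbfddfddf')
  22 → (20, 'fddf')
  23 → (17, 'fddfddf')

SA = [4, 11, 5, 14, 10, 9, 12, 0, 6, 16, 3, 2, 13, 8, 1, 7, 21, 18, 22, 19, 23, 15, 20, 17]
i: (SA[i-1],SA[i]) lcp shared
  1: (4,11) 1 'a'
  2: (11,5) 3 'abd'
  3: (5,14) 1 'a'
  4: (14,10) 0 ''
  5: (10,9) 1 'b'
  6: (9,12) 1 'b'
  7: (12,0) 2 'bd'
  8: (0,6) 2 'bd'
  9: (6,16) 1 'b'
  10: (16,3) 0 ''
  11: (3,2) 1 'c'
  12: (2,13) 0 ''
  13: (13,8) 1 'd'
  14: (8,1) 1 'd'
  15: (1,7) 1 'd'
  16: (7,21) 2 'dd'
  17: (21,18) 3 'ddf'
  18: (18,22) 1 'd'
  19: (22,19) 2 'df'
  20: (19,23) 0 ''
  21: (23,15) 1 'f'
  22: (15,20) 1 'f'
  23: (20,17) 4 'fddf'

n(n+1)/2 = 24·25/2 = 300
Σ LCP = 0 + 1 + 3 + 1 + 0 + 1 + 1 + 2 + 2 + 1 + 0 + 1 + 0 + 1 + 1 + 1 + 2 + 3 + 1 + 2 + 0 + 1 + 1 + 4 = 30
distinct = 300 − 30 = 270

270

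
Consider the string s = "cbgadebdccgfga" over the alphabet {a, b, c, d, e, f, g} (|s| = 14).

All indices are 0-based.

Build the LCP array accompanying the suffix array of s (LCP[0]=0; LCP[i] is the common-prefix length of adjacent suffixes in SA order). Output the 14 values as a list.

[0, 1, 0, 1, 0, 1, 1, 0, 1, 0, 0, 0, 2, 1]

rank | idx | suffix
   0 |  13 | a
   1 |   3 | adebdccgfga
   2 |   6 | bdccgfga
   3 |   1 | bgadebdccgfga
   4 |   0 | cbgadebdccgfga
   5 |   8 | ccgfga
   6 |   9 | cgfga
   7 |   7 | dccgfga
   8 |   4 | debdccgfga
   9 |   5 | ebdccgfga
  10 |  11 | fga
  11 |  12 | ga
  12 |   2 | gadebdccgfga
  13 |  10 | gfga

SA = [13, 3, 6, 1, 0, 8, 9, 7, 4, 5, 11, 12, 2, 10]
i: (SA[i-1],SA[i]) lcp shared
  1: (13,3) 1 'a'
  2: (3,6) 0 ''
  3: (6,1) 1 'b'
  4: (1,0) 0 ''
  5: (0,8) 1 'c'
  6: (8,9) 1 'c'
  7: (9,7) 0 ''
  8: (7,4) 1 'd'
  9: (4,5) 0 ''
  10: (5,11) 0 ''
  11: (11,12) 0 ''
  12: (12,2) 2 'ga'
  13: (2,10) 1 'g'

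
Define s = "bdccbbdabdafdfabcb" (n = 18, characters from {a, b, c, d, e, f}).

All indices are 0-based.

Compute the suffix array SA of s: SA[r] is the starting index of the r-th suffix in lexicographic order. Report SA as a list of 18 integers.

[14, 7, 10, 17, 4, 15, 5, 8, 0, 16, 3, 2, 6, 9, 1, 12, 13, 11]

rank→(start, suffix):
  0 → (14, 'abcb')
  1 → (7, 'abdafdfabcb')
  2 → (10, 'afdfabcb')
  3 → (17, 'b')
  4 → (4, 'bbdabdafdfabcb')
  5 → (15, 'bcb')
  6 → (5, 'bdabdafdfabcb')
  7 → (8, 'bdafdfabcb')
  8 → (0, 'bdccbbdabdafdfabcb')
  9 → (16, 'cb')
  10 → (3, 'cbbdabdafdfabcb')
  11 → (2, 'ccbbdabdafdfabcb')
  12 → (6, 'dabdafdfabcb')
  13 → (9, 'dafdfabcb')
  14 → (1, 'dccbbdabdafdfabcb')
  15 → (12, 'dfabcb')
  16 → (13, 'fabcb')
  17 → (11, 'fdfabcb')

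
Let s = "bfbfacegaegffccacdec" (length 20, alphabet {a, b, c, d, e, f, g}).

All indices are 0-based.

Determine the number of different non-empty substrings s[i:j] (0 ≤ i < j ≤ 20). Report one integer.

sorted suffixes:
  #0 SA[0]=15  'acdec'
  #1 SA[1]=4  'acegaegffccacdec'
  #2 SA[2]=8  'aegffccacdec'
  #3 SA[3]=2  'bfacegaegffccacdec'
  #4 SA[4]=0  'bfbfacegaegffccacdec'
  #5 SA[5]=19  'c'
  #6 SA[6]=14  'cacdec'
  #7 SA[7]=13  'ccacdec'
  #8 SA[8]=16  'cdec'
  #9 SA[9]=5  'cegaegffccacdec'
  #10 SA[10]=17  'dec'
  #11 SA[11]=18  'ec'
  #12 SA[12]=6  'egaegffccacdec'
  #13 SA[13]=9  'egffccacdec'
  #14 SA[14]=3  'facegaegffccacdec'
  #15 SA[15]=1  'fbfacegaegffccacdec'
  #16 SA[16]=12  'fccacdec'
  #17 SA[17]=11  'ffccacdec'
  #18 SA[18]=7  'gaegffccacdec'
  #19 SA[19]=10  'gffccacdec'

SA = [15, 4, 8, 2, 0, 19, 14, 13, 16, 5, 17, 18, 6, 9, 3, 1, 12, 11, 7, 10]
[i] adj suffixes → lcp
  [1] 15/4 → 2 ('ac')
  [2] 4/8 → 1 ('a')
  [3] 8/2 → 0 ('')
  [4] 2/0 → 2 ('bf')
  [5] 0/19 → 0 ('')
  [6] 19/14 → 1 ('c')
  [7] 14/13 → 1 ('c')
  [8] 13/16 → 1 ('c')
  [9] 16/5 → 1 ('c')
  [10] 5/17 → 0 ('')
  [11] 17/18 → 0 ('')
  [12] 18/6 → 1 ('e')
  [13] 6/9 → 2 ('eg')
  [14] 9/3 → 0 ('')
  [15] 3/1 → 1 ('f')
  [16] 1/12 → 1 ('f')
  [17] 12/11 → 1 ('f')
  [18] 11/7 → 0 ('')
  [19] 7/10 → 1 ('g')

n(n+1)/2 = 20·21/2 = 210
Σ LCP = 0 + 2 + 1 + 0 + 2 + 0 + 1 + 1 + 1 + 1 + 0 + 0 + 1 + 2 + 0 + 1 + 1 + 1 + 0 + 1 = 16
distinct = 210 − 16 = 194

194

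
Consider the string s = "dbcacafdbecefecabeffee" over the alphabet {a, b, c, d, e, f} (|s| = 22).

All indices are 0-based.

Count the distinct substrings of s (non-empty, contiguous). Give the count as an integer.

rank | idx | suffix
   0 |  15 | abeffee
   1 |   3 | acafdbecefecabeffee
   2 |   5 | afdbecefecabeffee
   3 |   1 | bcacafdbecefecabeffee
   4 |   8 | becefecabeffee
   5 |  16 | beffee
   6 |  14 | cabeffee
   7 |   2 | cacafdbecefecabeffee
   8 |   4 | cafdbecefecabeffee
   9 |  10 | cefecabeffee
  10 |   0 | dbcacafdbecefecabeffee
  11 |   7 | dbecefecabeffee
  12 |  21 | e
  13 |  13 | ecabeffee
  14 |   9 | ecefecabeffee
  15 |  20 | ee
  16 |  11 | efecabeffee
  17 |  17 | effee
  18 |   6 | fdbecefecabeffee
  19 |  12 | fecabeffee
  20 |  19 | fee
  21 |  18 | ffee

SA = [15, 3, 5, 1, 8, 16, 14, 2, 4, 10, 0, 7, 21, 13, 9, 20, 11, 17, 6, 12, 19, 18]
[i] adj suffixes → lcp
  [1] 15/3 → 1 ('a')
  [2] 3/5 → 1 ('a')
  [3] 5/1 → 0 ('')
  [4] 1/8 → 1 ('b')
  [5] 8/16 → 2 ('be')
  [6] 16/14 → 0 ('')
  [7] 14/2 → 2 ('ca')
  [8] 2/4 → 2 ('ca')
  [9] 4/10 → 1 ('c')
  [10] 10/0 → 0 ('')
  [11] 0/7 → 2 ('db')
  [12] 7/21 → 0 ('')
  [13] 21/13 → 1 ('e')
  [14] 13/9 → 2 ('ec')
  [15] 9/20 → 1 ('e')
  [16] 20/11 → 1 ('e')
  [17] 11/17 → 2 ('ef')
  [18] 17/6 → 0 ('')
  [19] 6/12 → 1 ('f')
  [20] 12/19 → 2 ('fe')
  [21] 19/18 → 1 ('f')

n(n+1)/2 = 22·23/2 = 253
Σ LCP = 0 + 1 + 1 + 0 + 1 + 2 + 0 + 2 + 2 + 1 + 0 + 2 + 0 + 1 + 2 + 1 + 1 + 2 + 0 + 1 + 2 + 1 = 23
distinct = 253 − 23 = 230

230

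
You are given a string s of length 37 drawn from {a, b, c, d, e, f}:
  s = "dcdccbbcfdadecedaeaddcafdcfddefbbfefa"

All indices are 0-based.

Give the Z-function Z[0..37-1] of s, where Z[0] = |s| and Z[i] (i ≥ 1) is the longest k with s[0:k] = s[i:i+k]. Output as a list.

[37, 0, 2, 0, 0, 0, 0, 0, 0, 1, 0, 1, 0, 0, 0, 1, 0, 0, 0, 1, 2, 0, 0, 0, 2, 0, 0, 1, 1, 0, 0, 0, 0, 0, 0, 0, 0]

Z[0]=37
i=1: i≥r, start 0; Z[1]=0
i=2: i≥r, start 0; Z[2]=2 grow→box=[2,4)
i=3: min(r-i=1, Z[1]=0)=0; Z[3]=0
i=4: i≥r, start 0; Z[4]=0
i=5: i≥r, start 0; Z[5]=0
i=6: i≥r, start 0; Z[6]=0
i=7: i≥r, start 0; Z[7]=0
i=8: i≥r, start 0; Z[8]=0
i=9: i≥r, start 0; Z[9]=1 grow→box=[9,10)
i=10: i≥r, start 0; Z[10]=0
i=11: i≥r, start 0; Z[11]=1 grow→box=[11,12)
i=12: i≥r, start 0; Z[12]=0
i=13: i≥r, start 0; Z[13]=0
i=14: i≥r, start 0; Z[14]=0
i=15: i≥r, start 0; Z[15]=1 grow→box=[15,16)
i=16: i≥r, start 0; Z[16]=0
i=17: i≥r, start 0; Z[17]=0
i=18: i≥r, start 0; Z[18]=0
i=19: i≥r, start 0; Z[19]=1 grow→box=[19,20)
i=20: i≥r, start 0; Z[20]=2 grow→box=[20,22)
i=21: min(r-i=1, Z[1]=0)=0; Z[21]=0
i=22: i≥r, start 0; Z[22]=0
i=23: i≥r, start 0; Z[23]=0
i=24: i≥r, start 0; Z[24]=2 grow→box=[24,26)
i=25: min(r-i=1, Z[1]=0)=0; Z[25]=0
i=26: i≥r, start 0; Z[26]=0
i=27: i≥r, start 0; Z[27]=1 grow→box=[27,28)
i=28: i≥r, start 0; Z[28]=1 grow→box=[28,29)
i=29: i≥r, start 0; Z[29]=0
i=30: i≥r, start 0; Z[30]=0
i=31: i≥r, start 0; Z[31]=0
i=32: i≥r, start 0; Z[32]=0
i=33: i≥r, start 0; Z[33]=0
i=34: i≥r, start 0; Z[34]=0
i=35: i≥r, start 0; Z[35]=0
i=36: i≥r, start 0; Z[36]=0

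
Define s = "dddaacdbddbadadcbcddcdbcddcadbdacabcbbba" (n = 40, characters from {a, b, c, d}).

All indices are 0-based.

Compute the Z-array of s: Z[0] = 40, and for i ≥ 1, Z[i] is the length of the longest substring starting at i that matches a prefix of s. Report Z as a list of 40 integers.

Z[0]=40
i=1: outside box; Z[1]=2 scan→box=[1,3)
i=2: min(r-i=1, Z[1]=2)=1; Z[2]=1
i=3: outside box; Z[3]=0
i=4: outside box; Z[4]=0
i=5: outside box; Z[5]=0
i=6: outside box; Z[6]=1 scan→box=[6,7)
i=7: outside box; Z[7]=0
i=8: outside box; Z[8]=2 scan→box=[8,10)
i=9: min(r-i=1, Z[1]=2)=1; Z[9]=1
i=10: outside box; Z[10]=0
i=11: outside box; Z[11]=0
i=12: outside box; Z[12]=1 scan→box=[12,13)
i=13: outside box; Z[13]=0
i=14: outside box; Z[14]=1 scan→box=[14,15)
i=15: outside box; Z[15]=0
i=16: outside box; Z[16]=0
i=17: outside box; Z[17]=0
i=18: outside box; Z[18]=2 scan→box=[18,20)
i=19: min(r-i=1, Z[1]=2)=1; Z[19]=1
i=20: outside box; Z[20]=0
i=21: outside box; Z[21]=1 scan→box=[21,22)
i=22: outside box; Z[22]=0
i=23: outside box; Z[23]=0
i=24: outside box; Z[24]=2 scan→box=[24,26)
i=25: min(r-i=1, Z[1]=2)=1; Z[25]=1
i=26: outside box; Z[26]=0
i=27: outside box; Z[27]=0
i=28: outside box; Z[28]=1 scan→box=[28,29)
i=29: outside box; Z[29]=0
i=30: outside box; Z[30]=1 scan→box=[30,31)
i=31: outside box; Z[31]=0
i=32: outside box; Z[32]=0
i=33: outside box; Z[33]=0
i=34: outside box; Z[34]=0
i=35: outside box; Z[35]=0
i=36: outside box; Z[36]=0
i=37: outside box; Z[37]=0
i=38: outside box; Z[38]=0
i=39: outside box; Z[39]=0

[40, 2, 1, 0, 0, 0, 1, 0, 2, 1, 0, 0, 1, 0, 1, 0, 0, 0, 2, 1, 0, 1, 0, 0, 2, 1, 0, 0, 1, 0, 1, 0, 0, 0, 0, 0, 0, 0, 0, 0]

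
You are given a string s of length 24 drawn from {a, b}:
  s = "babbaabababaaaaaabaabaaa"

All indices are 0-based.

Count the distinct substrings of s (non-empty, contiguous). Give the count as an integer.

229

sorted suffixes:
  #0 SA[0]=23  'a'
  #1 SA[1]=22  'aa'
  #2 SA[2]=21  'aaa'
  #3 SA[3]=11  'aaaaaabaabaaa'
  #4 SA[4]=12  'aaaaabaabaaa'
  #5 SA[5]=13  'aaaabaabaaa'
  #6 SA[6]=14  'aaabaabaaa'
  #7 SA[7]=18  'aabaaa'
  #8 SA[8]=15  'aabaabaaa'
  #9 SA[9]=4  'aabababaaaaaabaabaaa'
  #10 SA[10]=19  'abaaa'
  #11 SA[11]=9  'abaaaaaabaabaaa'
  #12 SA[12]=16  'abaabaaa'
  #13 SA[13]=7  'ababaaaaaabaabaaa'
  #14 SA[14]=5  'abababaaaaaabaabaaa'
  #15 SA[15]=1  'abbaabababaaaaaabaabaaa'
  #16 SA[16]=20  'baaa'
  #17 SA[17]=10  'baaaaaabaabaaa'
  #18 SA[18]=17  'baabaaa'
  #19 SA[19]=3  'baabababaaaaaabaabaaa'
  #20 SA[20]=8  'babaaaaaabaabaaa'
  #21 SA[21]=6  'bababaaaaaabaabaaa'
  #22 SA[22]=0  'babbaabababaaaaaabaabaaa'
  #23 SA[23]=2  'bbaabababaaaaaabaabaaa'

SA = [23, 22, 21, 11, 12, 13, 14, 18, 15, 4, 19, 9, 16, 7, 5, 1, 20, 10, 17, 3, 8, 6, 0, 2]
rank  pair      lcp
   1  s[23:],s[22:]  1  'a'
   2  s[22:],s[21:]  2  'aa'
   3  s[21:],s[11:]  3  'aaa'
   4  s[11:],s[12:]  5  'aaaaa'
   5  s[12:],s[13:]  4  'aaaa'
   6  s[13:],s[14:]  3  'aaa'
   7  s[14:],s[18:]  2  'aa'
   8  s[18:],s[15:]  5  'aabaa'
   9  s[15:],s[4:]  4  'aaba'
  10  s[4:],s[19:]  1  'a'
  11  s[19:],s[9:]  5  'abaaa'
  12  s[9:],s[16:]  4  'abaa'
  13  s[16:],s[7:]  3  'aba'
  14  s[7:],s[5:]  5  'ababa'
  15  s[5:],s[1:]  2  'ab'
  16  s[1:],s[20:]  0  ''
  17  s[20:],s[10:]  4  'baaa'
  18  s[10:],s[17:]  3  'baa'
  19  s[17:],s[3:]  5  'baaba'
  20  s[3:],s[8:]  2  'ba'
  21  s[8:],s[6:]  4  'baba'
  22  s[6:],s[0:]  3  'bab'
  23  s[0:],s[2:]  1  'b'

n(n+1)/2 = 24·25/2 = 300
Σ LCP = 0 + 1 + 2 + 3 + 5 + 4 + 3 + 2 + 5 + 4 + 1 + 5 + 4 + 3 + 5 + 2 + 0 + 4 + 3 + 5 + 2 + 4 + 3 + 1 = 71
distinct = 300 − 71 = 229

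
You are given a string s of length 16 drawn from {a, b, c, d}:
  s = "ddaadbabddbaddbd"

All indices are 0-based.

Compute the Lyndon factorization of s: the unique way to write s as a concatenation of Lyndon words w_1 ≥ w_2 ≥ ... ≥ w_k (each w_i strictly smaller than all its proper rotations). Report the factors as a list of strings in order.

emit factor 1: 'd' (i=0, period=1)
emit factor 2: 'd' (i=1, period=1)
emit factor 3: 'aadbabddbaddbd' (i=2, period=14)

["d", "d", "aadbabddbaddbd"]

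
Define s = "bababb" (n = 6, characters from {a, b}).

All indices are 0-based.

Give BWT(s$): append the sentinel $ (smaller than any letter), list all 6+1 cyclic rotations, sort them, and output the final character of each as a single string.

rank  rotation last
    0  $bababb  b
    1  ababb$b  b
    2  abb$bab  b
    3  b$babab  b
    4  bababb$  $
    5  babb$ba  a
    6  bb$baba  a

bbbb$aa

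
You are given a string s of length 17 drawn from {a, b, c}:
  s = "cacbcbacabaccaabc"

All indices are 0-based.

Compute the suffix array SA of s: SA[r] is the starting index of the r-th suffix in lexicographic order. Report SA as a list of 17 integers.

[13, 8, 14, 6, 1, 10, 5, 9, 15, 3, 16, 12, 7, 0, 4, 2, 11]

sorted suffixes:
  #0 SA[0]=13  'aabc'
  #1 SA[1]=8  'abaccaabc'
  #2 SA[2]=14  'abc'
  #3 SA[3]=6  'acabaccaabc'
  #4 SA[4]=1  'acbcbacabaccaabc'
  #5 SA[5]=10  'accaabc'
  #6 SA[6]=5  'bacabaccaabc'
  #7 SA[7]=9  'baccaabc'
  #8 SA[8]=15  'bc'
  #9 SA[9]=3  'bcbacabaccaabc'
  #10 SA[10]=16  'c'
  #11 SA[11]=12  'caabc'
  #12 SA[12]=7  'cabaccaabc'
  #13 SA[13]=0  'cacbcbacabaccaabc'
  #14 SA[14]=4  'cbacabaccaabc'
  #15 SA[15]=2  'cbcbacabaccaabc'
  #16 SA[16]=11  'ccaabc'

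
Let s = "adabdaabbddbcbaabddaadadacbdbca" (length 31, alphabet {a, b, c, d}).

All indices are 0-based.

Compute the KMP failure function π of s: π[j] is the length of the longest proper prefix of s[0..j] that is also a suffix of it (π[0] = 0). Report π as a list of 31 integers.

π[0] = 0
j=1 s[j]='d': π[1]=0 (border '')
j=2 s[j]='a': π[2]=1 (border 'a')
j=3 s[j]='b': k: 1→0; π[3]=0 (border '')
j=4 s[j]='d': π[4]=0 (border '')
j=5 s[j]='a': π[5]=1 (border 'a')
j=6 s[j]='a': k: 1→0; π[6]=1 (border 'a')
j=7 s[j]='b': k: 1→0; π[7]=0 (border '')
j=8 s[j]='b': π[8]=0 (border '')
j=9 s[j]='d': π[9]=0 (border '')
j=10 s[j]='d': π[10]=0 (border '')
j=11 s[j]='b': π[11]=0 (border '')
j=12 s[j]='c': π[12]=0 (border '')
j=13 s[j]='b': π[13]=0 (border '')
j=14 s[j]='a': π[14]=1 (border 'a')
j=15 s[j]='a': k: 1→0; π[15]=1 (border 'a')
j=16 s[j]='b': k: 1→0; π[16]=0 (border '')
j=17 s[j]='d': π[17]=0 (border '')
j=18 s[j]='d': π[18]=0 (border '')
j=19 s[j]='a': π[19]=1 (border 'a')
j=20 s[j]='a': k: 1→0; π[20]=1 (border 'a')
j=21 s[j]='d': π[21]=2 (border 'ad')
j=22 s[j]='a': π[22]=3 (border 'ada')
j=23 s[j]='d': k: 3→1; π[23]=2 (border 'ad')
j=24 s[j]='a': π[24]=3 (border 'ada')
j=25 s[j]='c': k: 3→1→0; π[25]=0 (border '')
j=26 s[j]='b': π[26]=0 (border '')
j=27 s[j]='d': π[27]=0 (border '')
j=28 s[j]='b': π[28]=0 (border '')
j=29 s[j]='c': π[29]=0 (border '')
j=30 s[j]='a': π[30]=1 (border 'a')

[0, 0, 1, 0, 0, 1, 1, 0, 0, 0, 0, 0, 0, 0, 1, 1, 0, 0, 0, 1, 1, 2, 3, 2, 3, 0, 0, 0, 0, 0, 1]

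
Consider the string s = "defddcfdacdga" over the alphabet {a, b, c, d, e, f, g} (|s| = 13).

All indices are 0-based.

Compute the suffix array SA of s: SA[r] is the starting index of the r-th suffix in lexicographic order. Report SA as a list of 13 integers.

[12, 8, 9, 5, 7, 4, 3, 0, 10, 1, 6, 2, 11]

rank→(start, suffix):
  0 → (12, 'a')
  1 → (8, 'acdga')
  2 → (9, 'cdga')
  3 → (5, 'cfdacdga')
  4 → (7, 'dacdga')
  5 → (4, 'dcfdacdga')
  6 → (3, 'ddcfdacdga')
  7 → (0, 'defddcfdacdga')
  8 → (10, 'dga')
  9 → (1, 'efddcfdacdga')
  10 → (6, 'fdacdga')
  11 → (2, 'fddcfdacdga')
  12 → (11, 'ga')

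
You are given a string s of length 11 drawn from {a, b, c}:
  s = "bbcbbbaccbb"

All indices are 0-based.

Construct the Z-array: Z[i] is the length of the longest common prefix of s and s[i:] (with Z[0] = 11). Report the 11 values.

[11, 1, 0, 2, 2, 1, 0, 0, 0, 2, 1]

Z[0]=11
i=1: i≥r, start 0; Z[1]=1 grow→box=[1,2)
i=2: i≥r, start 0; Z[2]=0
i=3: i≥r, start 0; Z[3]=2 grow→box=[3,5)
i=4: min(r-i=1, Z[1]=1)=1; Z[4]=2 grow→box=[4,6)
i=5: min(r-i=1, Z[1]=1)=1; Z[5]=1
i=6: i≥r, start 0; Z[6]=0
i=7: i≥r, start 0; Z[7]=0
i=8: i≥r, start 0; Z[8]=0
i=9: i≥r, start 0; Z[9]=2 grow→box=[9,11)
i=10: min(r-i=1, Z[1]=1)=1; Z[10]=1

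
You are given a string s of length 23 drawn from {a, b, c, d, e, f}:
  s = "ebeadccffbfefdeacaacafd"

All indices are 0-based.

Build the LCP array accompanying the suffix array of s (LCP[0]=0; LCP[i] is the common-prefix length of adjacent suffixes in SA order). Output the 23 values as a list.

sorted suffixes:
  #0 SA[0]=17  'aacafd'
  #1 SA[1]=15  'acaacafd'
  #2 SA[2]=18  'acafd'
  #3 SA[3]=3  'adccffbfefdeacaacafd'
  #4 SA[4]=20  'afd'
  #5 SA[5]=1  'beadccffbfefdeacaacafd'
  #6 SA[6]=9  'bfefdeacaacafd'
  #7 SA[7]=16  'caacafd'
  #8 SA[8]=19  'cafd'
  #9 SA[9]=5  'ccffbfefdeacaacafd'
  #10 SA[10]=6  'cffbfefdeacaacafd'
  #11 SA[11]=22  'd'
  #12 SA[12]=4  'dccffbfefdeacaacafd'
  #13 SA[13]=13  'deacaacafd'
  #14 SA[14]=14  'eacaacafd'
  #15 SA[15]=2  'eadccffbfefdeacaacafd'
  #16 SA[16]=0  'ebeadccffbfefdeacaacafd'
  #17 SA[17]=11  'efdeacaacafd'
  #18 SA[18]=8  'fbfefdeacaacafd'
  #19 SA[19]=21  'fd'
  #20 SA[20]=12  'fdeacaacafd'
  #21 SA[21]=10  'fefdeacaacafd'
  #22 SA[22]=7  'ffbfefdeacaacafd'

SA = [17, 15, 18, 3, 20, 1, 9, 16, 19, 5, 6, 22, 4, 13, 14, 2, 0, 11, 8, 21, 12, 10, 7]
i: (SA[i-1],SA[i]) lcp shared
  1: (17,15) 1 'a'
  2: (15,18) 3 'aca'
  3: (18,3) 1 'a'
  4: (3,20) 1 'a'
  5: (20,1) 0 ''
  6: (1,9) 1 'b'
  7: (9,16) 0 ''
  8: (16,19) 2 'ca'
  9: (19,5) 1 'c'
  10: (5,6) 1 'c'
  11: (6,22) 0 ''
  12: (22,4) 1 'd'
  13: (4,13) 1 'd'
  14: (13,14) 0 ''
  15: (14,2) 2 'ea'
  16: (2,0) 1 'e'
  17: (0,11) 1 'e'
  18: (11,8) 0 ''
  19: (8,21) 1 'f'
  20: (21,12) 2 'fd'
  21: (12,10) 1 'f'
  22: (10,7) 1 'f'

[0, 1, 3, 1, 1, 0, 1, 0, 2, 1, 1, 0, 1, 1, 0, 2, 1, 1, 0, 1, 2, 1, 1]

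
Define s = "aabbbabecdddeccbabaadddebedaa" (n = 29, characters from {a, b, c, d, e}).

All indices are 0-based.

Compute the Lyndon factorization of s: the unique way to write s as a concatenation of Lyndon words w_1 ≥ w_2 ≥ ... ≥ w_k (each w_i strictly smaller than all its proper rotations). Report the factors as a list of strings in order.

emit factor 1: 'aabbbabecdddeccbabaadddebed' (i=0, period=27)
emit factor 2: 'a' (i=27, period=1)
emit factor 3: 'a' (i=28, period=1)

["aabbbabecdddeccbabaadddebed", "a", "a"]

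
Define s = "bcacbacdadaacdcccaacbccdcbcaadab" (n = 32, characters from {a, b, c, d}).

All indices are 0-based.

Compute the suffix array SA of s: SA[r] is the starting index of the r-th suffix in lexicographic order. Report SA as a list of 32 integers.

sorted suffixes:
  #0 SA[0]=17  'aacbccdcbcaadab'
  #1 SA[1]=10  'aacdcccaacbccdcbcaadab'
  #2 SA[2]=27  'aadab'
  #3 SA[3]=30  'ab'
  #4 SA[4]=2  'acbacdadaacdcccaacbccdcbcaadab'
  #5 SA[5]=18  'acbccdcbcaadab'
  #6 SA[6]=5  'acdadaacdcccaacbccdcbcaadab'
  #7 SA[7]=11  'acdcccaacbccdcbcaadab'
  #8 SA[8]=8  'adaacdcccaacbccdcbcaadab'
  #9 SA[9]=28  'adab'
  #10 SA[10]=31  'b'
  #11 SA[11]=4  'bacdadaacdcccaacbccdcbcaadab'
  #12 SA[12]=25  'bcaadab'
  #13 SA[13]=0  'bcacbacdadaacdcccaacbccdcbcaadab'
  #14 SA[14]=20  'bccdcbcaadab'
  #15 SA[15]=16  'caacbccdcbcaadab'
  #16 SA[16]=26  'caadab'
  #17 SA[17]=1  'cacbacdadaacdcccaacbccdcbcaadab'
  #18 SA[18]=3  'cbacdadaacdcccaacbccdcbcaadab'
  #19 SA[19]=24  'cbcaadab'
  #20 SA[20]=19  'cbccdcbcaadab'
  #21 SA[21]=15  'ccaacbccdcbcaadab'
  #22 SA[22]=14  'cccaacbccdcbcaadab'
  #23 SA[23]=21  'ccdcbcaadab'
  #24 SA[24]=6  'cdadaacdcccaacbccdcbcaadab'
  #25 SA[25]=22  'cdcbcaadab'
  #26 SA[26]=12  'cdcccaacbccdcbcaadab'
  #27 SA[27]=9  'daacdcccaacbccdcbcaadab'
  #28 SA[28]=29  'dab'
  #29 SA[29]=7  'dadaacdcccaacbccdcbcaadab'
  #30 SA[30]=23  'dcbcaadab'
  #31 SA[31]=13  'dcccaacbccdcbcaadab'

[17, 10, 27, 30, 2, 18, 5, 11, 8, 28, 31, 4, 25, 0, 20, 16, 26, 1, 3, 24, 19, 15, 14, 21, 6, 22, 12, 9, 29, 7, 23, 13]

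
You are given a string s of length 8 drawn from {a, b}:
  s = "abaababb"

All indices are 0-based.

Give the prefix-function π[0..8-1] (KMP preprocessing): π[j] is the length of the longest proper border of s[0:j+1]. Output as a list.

π[0] = 0
j=1 s[j]='b': π[1]=0 (border '')
j=2 s[j]='a': π[2]=1 (border 'a')
j=3 s[j]='a': k: 1→0; π[3]=1 (border 'a')
j=4 s[j]='b': π[4]=2 (border 'ab')
j=5 s[j]='a': π[5]=3 (border 'aba')
j=6 s[j]='b': k: 3→1; π[6]=2 (border 'ab')
j=7 s[j]='b': k: 2→0; π[7]=0 (border '')

[0, 0, 1, 1, 2, 3, 2, 0]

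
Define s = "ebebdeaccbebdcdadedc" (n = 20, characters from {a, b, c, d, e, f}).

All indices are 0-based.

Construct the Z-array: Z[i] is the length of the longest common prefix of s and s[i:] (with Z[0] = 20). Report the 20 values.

[20, 0, 2, 0, 0, 1, 0, 0, 0, 0, 2, 0, 0, 0, 0, 0, 0, 1, 0, 0]

Z[0]=20
i=1: outside box; Z[1]=0
i=2: outside box; Z[2]=2 grow→box=[2,4)
i=3: min(r-i=1, Z[1]=0)=0; Z[3]=0
i=4: outside box; Z[4]=0
i=5: outside box; Z[5]=1 grow→box=[5,6)
i=6: outside box; Z[6]=0
i=7: outside box; Z[7]=0
i=8: outside box; Z[8]=0
i=9: outside box; Z[9]=0
i=10: outside box; Z[10]=2 grow→box=[10,12)
i=11: min(r-i=1, Z[1]=0)=0; Z[11]=0
i=12: outside box; Z[12]=0
i=13: outside box; Z[13]=0
i=14: outside box; Z[14]=0
i=15: outside box; Z[15]=0
i=16: outside box; Z[16]=0
i=17: outside box; Z[17]=1 grow→box=[17,18)
i=18: outside box; Z[18]=0
i=19: outside box; Z[19]=0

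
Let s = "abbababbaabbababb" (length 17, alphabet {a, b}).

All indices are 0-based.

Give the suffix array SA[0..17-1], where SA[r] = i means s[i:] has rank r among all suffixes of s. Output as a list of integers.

[8, 12, 3, 14, 5, 9, 0, 16, 7, 11, 2, 13, 4, 15, 6, 10, 1]

rank→(start, suffix):
  0 → (8, 'aabbababb')
  1 → (12, 'ababb')
  2 → (3, 'ababbaabbababb')
  3 → (14, 'abb')
  4 → (5, 'abbaabbababb')
  5 → (9, 'abbababb')
  6 → (0, 'abbababbaabbababb')
  7 → (16, 'b')
  8 → (7, 'baabbababb')
  9 → (11, 'bababb')
  10 → (2, 'bababbaabbababb')
  11 → (13, 'babb')
  12 → (4, 'babbaabbababb')
  13 → (15, 'bb')
  14 → (6, 'bbaabbababb')
  15 → (10, 'bbababb')
  16 → (1, 'bbababbaabbababb')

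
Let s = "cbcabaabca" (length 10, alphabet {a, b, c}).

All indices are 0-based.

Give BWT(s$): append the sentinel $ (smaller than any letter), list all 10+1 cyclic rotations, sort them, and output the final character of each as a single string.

acbcaaacbb$

rank  rotation     last
    0  $cbcabaabca  a
    1  a$cbcabaabc  c
    2  aabca$cbcab  b
    3  abaabca$cbc  c
    4  abca$cbcaba  a
    5  baabca$cbca  a
    6  bca$cbcabaa  a
    7  bcabaabca$c  c
    8  ca$cbcabaab  b
    9  cabaabca$cb  b
   10  cbcabaabca$  $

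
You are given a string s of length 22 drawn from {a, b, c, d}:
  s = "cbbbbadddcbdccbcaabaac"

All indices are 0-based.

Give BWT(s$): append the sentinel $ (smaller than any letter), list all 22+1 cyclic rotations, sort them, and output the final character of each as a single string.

rank  rotation                 last
    0  $cbbbbadddcbdccbcaabaac  c
    1  aabaac$cbbbbadddcbdccbc  c
    2  aac$cbbbbadddcbdccbcaab  b
    3  abaac$cbbbbadddcbdccbca  a
    4  ac$cbbbbadddcbdccbcaaba  a
    5  adddcbdccbcaabaac$cbbbb  b
    6  baac$cbbbbadddcbdccbcaa  a
    7  badddcbdccbcaabaac$cbbb  b
    8  bbadddcbdccbcaabaac$cbb  b
    9  bbbadddcbdccbcaabaac$cb  b
   10  bbbbadddcbdccbcaabaac$c  c
   11  bcaabaac$cbbbbadddcbdcc  c
   12  bdccbcaabaac$cbbbbadddc  c
   13  c$cbbbbadddcbdccbcaabaa  a
   14  caabaac$cbbbbadddcbdccb  b
   15  cbbbbadddcbdccbcaabaac$  $
   16  cbcaabaac$cbbbbadddcbdc  c
   17  cbdccbcaabaac$cbbbbaddd  d
   18  ccbcaabaac$cbbbbadddcbd  d
   19  dcbdccbcaabaac$cbbbbadd  d
   20  dccbcaabaac$cbbbbadddcb  b
   21  ddcbdccbcaabaac$cbbbbad  d
   22  dddcbdccbcaabaac$cbbbba  a

ccbaababbbcccab$cdddbda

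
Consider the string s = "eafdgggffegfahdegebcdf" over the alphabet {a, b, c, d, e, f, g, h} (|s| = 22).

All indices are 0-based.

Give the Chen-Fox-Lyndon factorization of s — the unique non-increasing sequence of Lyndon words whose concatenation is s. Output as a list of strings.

["e", "afdgggffegfahdegebcdf"]

emit factor 1: 'e' (i=0, period=1)
emit factor 2: 'afdgggffegfahdegebcdf' (i=1, period=21)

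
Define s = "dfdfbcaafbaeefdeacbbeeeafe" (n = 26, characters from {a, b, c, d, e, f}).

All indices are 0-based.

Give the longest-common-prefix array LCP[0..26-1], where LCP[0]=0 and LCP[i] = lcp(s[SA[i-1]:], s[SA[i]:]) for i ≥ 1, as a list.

[0, 1, 1, 1, 2, 0, 1, 1, 1, 0, 1, 0, 1, 2, 0, 1, 2, 1, 2, 2, 1, 0, 2, 1, 2, 1]

rank→(start, suffix):
  0 → (6, 'aafbaeefdeacbbeeeafe')
  1 → (16, 'acbbeeeafe')
  2 → (10, 'aeefdeacbbeeeafe')
  3 → (7, 'afbaeefdeacbbeeeafe')
  4 → (23, 'afe')
  5 → (9, 'baeefdeacbbeeeafe')
  6 → (18, 'bbeeeafe')
  7 → (4, 'bcaafbaeefdeacbbeeeafe')
  8 → (19, 'beeeafe')
  9 → (5, 'caafbaeefdeacbbeeeafe')
  10 → (17, 'cbbeeeafe')
  11 → (14, 'deacbbeeeafe')
  12 → (2, 'dfbcaafbaeefdeacbbeeeafe')
  13 → (0, 'dfdfbcaafbaeefdeacbbeeeafe')
  14 → (25, 'e')
  15 → (15, 'eacbbeeeafe')
  16 → (22, 'eafe')
  17 → (21, 'eeafe')
  18 → (20, 'eeeafe')
  19 → (11, 'eefdeacbbeeeafe')
  20 → (12, 'efdeacbbeeeafe')
  21 → (8, 'fbaeefdeacbbeeeafe')
  22 → (3, 'fbcaafbaeefdeacbbeeeafe')
  23 → (13, 'fdeacbbeeeafe')
  24 → (1, 'fdfbcaafbaeefdeacbbeeeafe')
  25 → (24, 'fe')

SA = [6, 16, 10, 7, 23, 9, 18, 4, 19, 5, 17, 14, 2, 0, 25, 15, 22, 21, 20, 11, 12, 8, 3, 13, 1, 24]
[i] adj suffixes → lcp
  [1] 6/16 → 1 ('a')
  [2] 16/10 → 1 ('a')
  [3] 10/7 → 1 ('a')
  [4] 7/23 → 2 ('af')
  [5] 23/9 → 0 ('')
  [6] 9/18 → 1 ('b')
  [7] 18/4 → 1 ('b')
  [8] 4/19 → 1 ('b')
  [9] 19/5 → 0 ('')
  [10] 5/17 → 1 ('c')
  [11] 17/14 → 0 ('')
  [12] 14/2 → 1 ('d')
  [13] 2/0 → 2 ('df')
  [14] 0/25 → 0 ('')
  [15] 25/15 → 1 ('e')
  [16] 15/22 → 2 ('ea')
  [17] 22/21 → 1 ('e')
  [18] 21/20 → 2 ('ee')
  [19] 20/11 → 2 ('ee')
  [20] 11/12 → 1 ('e')
  [21] 12/8 → 0 ('')
  [22] 8/3 → 2 ('fb')
  [23] 3/13 → 1 ('f')
  [24] 13/1 → 2 ('fd')
  [25] 1/24 → 1 ('f')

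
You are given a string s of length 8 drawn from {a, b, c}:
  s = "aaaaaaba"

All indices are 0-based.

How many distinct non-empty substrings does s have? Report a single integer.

rank→(start, suffix):
  0 → (7, 'a')
  1 → (0, 'aaaaaaba')
  2 → (1, 'aaaaaba')
  3 → (2, 'aaaaba')
  4 → (3, 'aaaba')
  5 → (4, 'aaba')
  6 → (5, 'aba')
  7 → (6, 'ba')

SA = [7, 0, 1, 2, 3, 4, 5, 6]
rank  pair      lcp
   1  s[7:],s[0:]  1  'a'
   2  s[0:],s[1:]  5  'aaaaa'
   3  s[1:],s[2:]  4  'aaaa'
   4  s[2:],s[3:]  3  'aaa'
   5  s[3:],s[4:]  2  'aa'
   6  s[4:],s[5:]  1  'a'
   7  s[5:],s[6:]  0  ''

n(n+1)/2 = 8·9/2 = 36
Σ LCP = 0 + 1 + 5 + 4 + 3 + 2 + 1 + 0 = 16
distinct = 36 − 16 = 20

20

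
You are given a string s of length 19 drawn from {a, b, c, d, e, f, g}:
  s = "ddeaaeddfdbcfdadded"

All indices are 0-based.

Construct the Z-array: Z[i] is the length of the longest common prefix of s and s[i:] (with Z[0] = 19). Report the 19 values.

[19, 1, 0, 0, 0, 0, 2, 1, 0, 1, 0, 0, 0, 1, 0, 3, 1, 0, 1]

Z[0]=19
i=1: outside box; Z[1]=1 scan→box=[1,2)
i=2: outside box; Z[2]=0
i=3: outside box; Z[3]=0
i=4: outside box; Z[4]=0
i=5: outside box; Z[5]=0
i=6: outside box; Z[6]=2 scan→box=[6,8)
i=7: min(r-i=1, Z[1]=1)=1; Z[7]=1
i=8: outside box; Z[8]=0
i=9: outside box; Z[9]=1 scan→box=[9,10)
i=10: outside box; Z[10]=0
i=11: outside box; Z[11]=0
i=12: outside box; Z[12]=0
i=13: outside box; Z[13]=1 scan→box=[13,14)
i=14: outside box; Z[14]=0
i=15: outside box; Z[15]=3 scan→box=[15,18)
i=16: min(r-i=2, Z[1]=1)=1; Z[16]=1
i=17: min(r-i=1, Z[2]=0)=0; Z[17]=0
i=18: outside box; Z[18]=1 scan→box=[18,19)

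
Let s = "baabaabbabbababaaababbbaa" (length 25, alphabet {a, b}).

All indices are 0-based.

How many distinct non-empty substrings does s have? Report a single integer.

rank | idx | suffix
   0 |  24 | a
   1 |  23 | aa
   2 |  15 | aaababbbaa
   3 |   1 | aabaabbabbababaaababbbaa
   4 |  16 | aababbbaa
   5 |   4 | aabbabbababaaababbbaa
   6 |  13 | abaaababbbaa
   7 |   2 | abaabbabbababaaababbbaa
   8 |  11 | ababaaababbbaa
   9 |  17 | ababbbaa
  10 |   8 | abbababaaababbbaa
  11 |   5 | abbabbababaaababbbaa
  12 |  19 | abbbaa
  13 |  22 | baa
  14 |  14 | baaababbbaa
  15 |   0 | baabaabbabbababaaababbbaa
  16 |   3 | baabbabbababaaababbbaa
  17 |  12 | babaaababbbaa
  18 |  10 | bababaaababbbaa
  19 |   7 | babbababaaababbbaa
  20 |  18 | babbbaa
  21 |  21 | bbaa
  22 |   9 | bbababaaababbbaa
  23 |   6 | bbabbababaaababbbaa
  24 |  20 | bbbaa

SA = [24, 23, 15, 1, 16, 4, 13, 2, 11, 17, 8, 5, 19, 22, 14, 0, 3, 12, 10, 7, 18, 21, 9, 6, 20]
i: (SA[i-1],SA[i]) lcp shared
  1: (24,23) 1 'a'
  2: (23,15) 2 'aa'
  3: (15,1) 2 'aa'
  4: (1,16) 4 'aaba'
  5: (16,4) 3 'aab'
  6: (4,13) 1 'a'
  7: (13,2) 4 'abaa'
  8: (2,11) 3 'aba'
  9: (11,17) 4 'abab'
  10: (17,8) 2 'ab'
  11: (8,5) 5 'abbab'
  12: (5,19) 3 'abb'
  13: (19,22) 0 ''
  14: (22,14) 3 'baa'
  15: (14,0) 3 'baa'
  16: (0,3) 4 'baab'
  17: (3,12) 2 'ba'
  18: (12,10) 4 'baba'
  19: (10,7) 3 'bab'
  20: (7,18) 4 'babb'
  21: (18,21) 1 'b'
  22: (21,9) 3 'bba'
  23: (9,6) 4 'bbab'
  24: (6,20) 2 'bb'

n(n+1)/2 = 25·26/2 = 325
Σ LCP = 0 + 1 + 2 + 2 + 4 + 3 + 1 + 4 + 3 + 4 + 2 + 5 + 3 + 0 + 3 + 3 + 4 + 2 + 4 + 3 + 4 + 1 + 3 + 4 + 2 = 67
distinct = 325 − 67 = 258

258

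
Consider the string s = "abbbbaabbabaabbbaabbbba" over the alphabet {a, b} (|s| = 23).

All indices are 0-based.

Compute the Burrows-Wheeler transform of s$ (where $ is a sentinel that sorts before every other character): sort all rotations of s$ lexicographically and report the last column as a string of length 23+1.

abbbbbaaa$bbabbbbbabbaaa

rank  rotation                  last
    0  $abbbbaabbabaabbbaabbbba  a
    1  a$abbbbaabbabaabbbaabbbb  b
    2  aabbabaabbbaabbbba$abbbb  b
    3  aabbbaabbbba$abbbbaabbab  b
    4  aabbbba$abbbbaabbabaabbb  b
    5  abaabbbaabbbba$abbbbaabb  b
    6  abbabaabbbaabbbba$abbbba  a
    7  abbbaabbbba$abbbbaabbaba  a
    8  abbbba$abbbbaabbabaabbba  a
    9  abbbbaabbabaabbbaabbbba$  $
   10  ba$abbbbaabbabaabbbaabbb  b
   11  baabbabaabbbaabbbba$abbb  b
   12  baabbbaabbbba$abbbbaabba  a
   13  baabbbba$abbbbaabbabaabb  b
   14  babaabbbaabbbba$abbbbaab  b
   15  bba$abbbbaabbabaabbbaabb  b
   16  bbaabbabaabbbaabbbba$abb  b
   17  bbaabbbba$abbbbaabbabaab  b
   18  bbabaabbbaabbbba$abbbbaa  a
   19  bbba$abbbbaabbabaabbbaab  b
   20  bbbaabbabaabbbaabbbba$ab  b
   21  bbbaabbbba$abbbbaabbabaa  a
   22  bbbba$abbbbaabbabaabbbaa  a
   23  bbbbaabbabaabbbaabbbba$a  a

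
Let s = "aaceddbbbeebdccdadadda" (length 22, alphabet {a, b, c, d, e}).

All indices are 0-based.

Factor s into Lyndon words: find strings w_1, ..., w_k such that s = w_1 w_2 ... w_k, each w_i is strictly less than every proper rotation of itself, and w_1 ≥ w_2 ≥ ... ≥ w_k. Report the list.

["aaceddbbbeebdccdadadd", "a"]

emit factor 1: 'aaceddbbbeebdccdadadd' (i=0, period=21)
emit factor 2: 'a' (i=21, period=1)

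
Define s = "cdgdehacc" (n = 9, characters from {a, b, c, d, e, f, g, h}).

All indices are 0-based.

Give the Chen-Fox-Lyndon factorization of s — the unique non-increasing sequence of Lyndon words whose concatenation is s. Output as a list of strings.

emit factor 1: 'cdgdeh' (i=0, period=6)
emit factor 2: 'acc' (i=6, period=3)

["cdgdeh", "acc"]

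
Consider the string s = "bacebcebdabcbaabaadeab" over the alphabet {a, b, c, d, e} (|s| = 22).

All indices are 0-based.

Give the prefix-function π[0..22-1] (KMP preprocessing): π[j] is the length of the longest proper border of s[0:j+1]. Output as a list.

[0, 0, 0, 0, 1, 0, 0, 1, 0, 0, 1, 0, 1, 2, 0, 1, 2, 0, 0, 0, 0, 1]

π[0] = 0
j=1 s[j]='a': π[1]=0 (border '')
j=2 s[j]='c': π[2]=0 (border '')
j=3 s[j]='e': π[3]=0 (border '')
j=4 s[j]='b': π[4]=1 (border 'b')
j=5 s[j]='c': k: 1→0; π[5]=0 (border '')
j=6 s[j]='e': π[6]=0 (border '')
j=7 s[j]='b': π[7]=1 (border 'b')
j=8 s[j]='d': k: 1→0; π[8]=0 (border '')
j=9 s[j]='a': π[9]=0 (border '')
j=10 s[j]='b': π[10]=1 (border 'b')
j=11 s[j]='c': k: 1→0; π[11]=0 (border '')
j=12 s[j]='b': π[12]=1 (border 'b')
j=13 s[j]='a': π[13]=2 (border 'ba')
j=14 s[j]='a': k: 2→0; π[14]=0 (border '')
j=15 s[j]='b': π[15]=1 (border 'b')
j=16 s[j]='a': π[16]=2 (border 'ba')
j=17 s[j]='a': k: 2→0; π[17]=0 (border '')
j=18 s[j]='d': π[18]=0 (border '')
j=19 s[j]='e': π[19]=0 (border '')
j=20 s[j]='a': π[20]=0 (border '')
j=21 s[j]='b': π[21]=1 (border 'b')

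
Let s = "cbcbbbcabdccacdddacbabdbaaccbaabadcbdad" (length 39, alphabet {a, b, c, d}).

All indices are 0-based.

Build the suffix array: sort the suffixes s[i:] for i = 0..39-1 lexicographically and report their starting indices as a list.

rank | idx | suffix
   0 |  29 | aabadcbdad
   1 |  24 | aaccbaabadcbdad
   2 |  30 | abadcbdad
   3 |  20 | abdbaaccbaabadcbdad
   4 |   7 | abdccacdddacbabdbaaccbaabadcbdad
   5 |  17 | acbabdbaaccbaabadcbdad
   6 |  25 | accbaabadcbdad
   7 |  12 | acdddacbabdbaaccbaabadcbdad
   8 |  37 | ad
   9 |  32 | adcbdad
  10 |  28 | baabadcbdad
  11 |  23 | baaccbaabadcbdad
  12 |  19 | babdbaaccbaabadcbdad
  13 |  31 | badcbdad
  14 |   3 | bbbcabdccacdddacbabdbaaccbaabadcbdad
  15 |   4 | bbcabdccacdddacbabdbaaccbaabadcbdad
  16 |   5 | bcabdccacdddacbabdbaaccbaabadcbdad
  17 |   1 | bcbbbcabdccacdddacbabdbaaccbaabadcbdad
  18 |  35 | bdad
  19 |  21 | bdbaaccbaabadcbdad
  20 |   8 | bdccacdddacbabdbaaccbaabadcbdad
  21 |   6 | cabdccacdddacbabdbaaccbaabadcbdad
  22 |  11 | cacdddacbabdbaaccbaabadcbdad
  23 |  27 | cbaabadcbdad
  24 |  18 | cbabdbaaccbaabadcbdad
  25 |   2 | cbbbcabdccacdddacbabdbaaccbaabadcbdad
  26 |   0 | cbcbbbcabdccacdddacbabdbaaccbaabadcbdad
  27 |  34 | cbdad
  28 |  10 | ccacdddacbabdbaaccbaabadcbdad
  29 |  26 | ccbaabadcbdad
  30 |  13 | cdddacbabdbaaccbaabadcbdad
  31 |  38 | d
  32 |  16 | dacbabdbaaccbaabadcbdad
  33 |  36 | dad
  34 |  22 | dbaaccbaabadcbdad
  35 |  33 | dcbdad
  36 |   9 | dccacdddacbabdbaaccbaabadcbdad
  37 |  15 | ddacbabdbaaccbaabadcbdad
  38 |  14 | dddacbabdbaaccbaabadcbdad

[29, 24, 30, 20, 7, 17, 25, 12, 37, 32, 28, 23, 19, 31, 3, 4, 5, 1, 35, 21, 8, 6, 11, 27, 18, 2, 0, 34, 10, 26, 13, 38, 16, 36, 22, 33, 9, 15, 14]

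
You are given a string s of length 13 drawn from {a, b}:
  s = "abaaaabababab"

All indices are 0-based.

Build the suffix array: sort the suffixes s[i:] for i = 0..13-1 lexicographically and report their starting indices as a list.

rank→(start, suffix):
  0 → (2, 'aaaabababab')
  1 → (3, 'aaabababab')
  2 → (4, 'aabababab')
  3 → (11, 'ab')
  4 → (0, 'abaaaabababab')
  5 → (9, 'abab')
  6 → (7, 'ababab')
  7 → (5, 'abababab')
  8 → (12, 'b')
  9 → (1, 'baaaabababab')
  10 → (10, 'bab')
  11 → (8, 'babab')
  12 → (6, 'bababab')

[2, 3, 4, 11, 0, 9, 7, 5, 12, 1, 10, 8, 6]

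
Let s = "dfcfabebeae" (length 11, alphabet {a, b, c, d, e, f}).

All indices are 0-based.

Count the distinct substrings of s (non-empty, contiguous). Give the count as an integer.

60

rank→(start, suffix):
  0 → (4, 'abebeae')
  1 → (9, 'ae')
  2 → (7, 'beae')
  3 → (5, 'bebeae')
  4 → (2, 'cfabebeae')
  5 → (0, 'dfcfabebeae')
  6 → (10, 'e')
  7 → (8, 'eae')
  8 → (6, 'ebeae')
  9 → (3, 'fabebeae')
  10 → (1, 'fcfabebeae')

SA = [4, 9, 7, 5, 2, 0, 10, 8, 6, 3, 1]
i: (SA[i-1],SA[i]) lcp shared
  1: (4,9) 1 'a'
  2: (9,7) 0 ''
  3: (7,5) 2 'be'
  4: (5,2) 0 ''
  5: (2,0) 0 ''
  6: (0,10) 0 ''
  7: (10,8) 1 'e'
  8: (8,6) 1 'e'
  9: (6,3) 0 ''
  10: (3,1) 1 'f'

n(n+1)/2 = 11·12/2 = 66
Σ LCP = 0 + 1 + 0 + 2 + 0 + 0 + 0 + 1 + 1 + 0 + 1 = 6
distinct = 66 − 6 = 60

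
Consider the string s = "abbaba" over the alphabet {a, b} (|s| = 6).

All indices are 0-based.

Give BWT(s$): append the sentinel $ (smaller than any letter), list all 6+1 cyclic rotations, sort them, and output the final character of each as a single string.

abb$aba

rank  rotation last
    0  $abbaba  a
    1  a$abbab  b
    2  aba$abb  b
    3  abbaba$  $
    4  ba$abba  a
    5  baba$ab  b
    6  bbaba$a  a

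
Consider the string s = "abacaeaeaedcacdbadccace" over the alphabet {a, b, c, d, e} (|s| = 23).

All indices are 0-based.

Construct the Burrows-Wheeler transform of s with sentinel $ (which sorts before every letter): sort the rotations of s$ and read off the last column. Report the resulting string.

e$bccbceeaddcadaaceacaaa

rank  rotation                  last
    0  $abacaeaeaedcacdbadccace  e
    1  abacaeaeaedcacdbadccace$  $
    2  acaeaeaedcacdbadccace$ab  b
    3  acdbadccace$abacaeaeaedc  c
    4  ace$abacaeaeaedcacdbadcc  c
    5  adccace$abacaeaeaedcacdb  b
    6  aeaeaedcacdbadccace$abac  c
    7  aeaedcacdbadccace$abacae  e
    8  aedcacdbadccace$abacaeae  e
    9  bacaeaeaedcacdbadccace$a  a
   10  badccace$abacaeaeaedcacd  d
   11  cacdbadccace$abacaeaeaed  d
   12  cace$abacaeaeaedcacdbadc  c
   13  caeaeaedcacdbadccace$aba  a
   14  ccace$abacaeaeaedcacdbad  d
   15  cdbadccace$abacaeaeaedca  a
   16  ce$abacaeaeaedcacdbadcca  a
   17  dbadccace$abacaeaeaedcac  c
   18  dcacdbadccace$abacaeaeae  e
   19  dccace$abacaeaeaedcacdba  a
   20  e$abacaeaeaedcacdbadccac  c
   21  eaeaedcacdbadccace$abaca  a
   22  eaedcacdbadccace$abacaea  a
   23  edcacdbadccace$abacaeaea  a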